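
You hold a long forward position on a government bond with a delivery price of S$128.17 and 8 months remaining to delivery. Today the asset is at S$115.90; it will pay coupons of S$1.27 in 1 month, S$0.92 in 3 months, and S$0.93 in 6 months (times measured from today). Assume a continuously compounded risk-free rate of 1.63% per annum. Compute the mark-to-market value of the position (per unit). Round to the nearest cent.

-S$13.99

PV(remaining coupons) I = 1.27·e^(−0.0163·1/12) + 0.92·e^(−0.0163·3/12) + 0.93·e^(−0.0163·6/12) = 3.1070
Current forward F = (S − I)·e^(rT) = (115.90 − 3.1070)·e^(0.0163·8/12) = 112.7930 × 1.010926 = 114.0254
Value (long) = (F − K)·e^(−rT) = (114.0254 − 128.17) × 0.989192 = -13.9917
Value = -S$13.99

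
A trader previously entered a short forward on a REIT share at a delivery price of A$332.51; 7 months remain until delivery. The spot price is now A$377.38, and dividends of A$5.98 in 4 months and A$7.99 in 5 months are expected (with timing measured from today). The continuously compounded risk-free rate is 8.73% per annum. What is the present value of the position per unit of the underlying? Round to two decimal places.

PV(remaining dividends) I = 5.98·e^(−0.0873·4/12) + 7.99·e^(−0.0873·5/12) = 13.5131
Current forward F = (S − I)·e^(rT) = (377.38 − 13.5131)·e^(0.0873·7/12) = 363.8669 × 1.052244 = 382.8768
Value (long) = (F − K)·e^(−rT) = (382.8768 − 332.51) × 0.950350 = 47.8661
Short position value = −(long value) = -A$47.87

-A$47.87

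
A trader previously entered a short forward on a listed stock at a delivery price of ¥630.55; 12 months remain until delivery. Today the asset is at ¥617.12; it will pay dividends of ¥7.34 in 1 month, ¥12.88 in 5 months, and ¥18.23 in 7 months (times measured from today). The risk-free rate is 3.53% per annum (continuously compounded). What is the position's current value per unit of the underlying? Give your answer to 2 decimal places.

¥29.43

PV(remaining dividends) I = 7.34·e^(−0.0353·1/12) + 12.88·e^(−0.0353·5/12) + 18.23·e^(−0.0353·7/12) = 37.8688
Current forward F = (S − I)·e^(rT) = (617.12 − 37.8688)·e^(0.0353·12/12) = 579.2512 × 1.035930 = 600.0637
Value (long) = (F − K)·e^(−rT) = (600.0637 − 630.55) × 0.965316 = -29.4289
Short position value = −(long value) = ¥29.43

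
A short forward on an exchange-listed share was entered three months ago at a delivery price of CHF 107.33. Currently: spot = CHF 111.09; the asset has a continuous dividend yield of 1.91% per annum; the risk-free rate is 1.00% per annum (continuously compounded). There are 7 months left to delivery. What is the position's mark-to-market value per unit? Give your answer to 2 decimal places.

-CHF 3.15

Current fair forward for the remaining 7 months: F = S·e^((r − q)·T), (r − q) = 0.0100 − 0.0191 = -0.0091
F = 111.09 · e^(-0.0091 × 7/12) = 111.09 × 0.994706 = 110.5019
Value of long forward = (F − K)·e^(−rT) = (110.5019 − 107.33) · e^(−0.0100·7/12)
= 3.1719 × 0.994184 = 3.15
Short position value = −(long value) = -CHF 3.15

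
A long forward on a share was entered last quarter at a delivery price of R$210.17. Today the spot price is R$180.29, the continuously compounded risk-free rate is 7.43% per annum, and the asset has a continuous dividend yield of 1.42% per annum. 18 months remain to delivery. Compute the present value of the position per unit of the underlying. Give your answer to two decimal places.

Current fair forward for the remaining 18 months: F = S·e^((r − q)·T), (r − q) = 0.0743 − 0.0142 = 0.0601
F = 180.29 · e^(0.0601 × 18/12) = 180.29 × 1.094338 = 197.2982
Value of long forward = (F − K)·e^(−rT) = (197.2982 − 210.17) · e^(−0.0743·18/12)
= -12.8718 × 0.894536 = -11.51

-R$11.51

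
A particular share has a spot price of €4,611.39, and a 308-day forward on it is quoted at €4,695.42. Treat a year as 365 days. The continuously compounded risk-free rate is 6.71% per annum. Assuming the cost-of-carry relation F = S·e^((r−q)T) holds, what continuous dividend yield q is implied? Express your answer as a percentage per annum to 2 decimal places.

4.57%

From F = S·e^((r−q)T): (r − q) = ln(F/S)/T
ln(4695.42/4611.39) = ln(1.018222) = 0.018058
(r − q) = 0.018058 / (308/365) = 0.021400
q = r − ln(F/S)/T = 0.0671 − 0.021400 = 0.045700
q = 4.57%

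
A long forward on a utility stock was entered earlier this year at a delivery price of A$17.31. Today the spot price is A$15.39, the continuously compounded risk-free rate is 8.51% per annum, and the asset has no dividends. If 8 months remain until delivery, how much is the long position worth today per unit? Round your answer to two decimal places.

Current fair forward for the remaining 8 months: F = S·e^(r·T), r = 0.0851
F = 15.39 · e^(0.0851 × 8/12) = 15.39 × 1.058374 = 16.2884
Value of long forward = (F − K)·e^(−rT) = (16.2884 − 17.31) · e^(−0.0851·8/12)
= -1.0216 × 0.944846 = -0.97

-A$0.97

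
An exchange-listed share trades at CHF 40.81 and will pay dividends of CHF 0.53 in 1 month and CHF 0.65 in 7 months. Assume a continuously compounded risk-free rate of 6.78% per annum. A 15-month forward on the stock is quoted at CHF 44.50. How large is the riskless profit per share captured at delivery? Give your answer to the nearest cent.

CHF 1.33 per share

PV(dividends) I = 0.53·e^(−0.0678·1/12) + 0.65·e^(−0.0678·7/12) = 1.1518
Fair forward F* = (S − I)·e^(rT) = (40.81 − 1.1518)·e^0.084750 = 39.6582 × 1.088445 = 43.1658
Market CHF 44.50 > fair 43.1658: forward overpriced → cash-and-carry (borrow at r, buy the stock and collect the dividends, short the forward).
Profit at T = |F_mkt − F*| = |44.50 − 43.1658| = CHF 1.33 per share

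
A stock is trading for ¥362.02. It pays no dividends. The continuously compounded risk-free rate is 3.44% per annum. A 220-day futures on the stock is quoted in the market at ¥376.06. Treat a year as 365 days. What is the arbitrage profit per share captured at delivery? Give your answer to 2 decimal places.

Fair futures: F* = S·e^(carry·T), with carry = r = 0.0344
F* = 362.02 · e^(0.0344 × 220/365) = 362.02 · e^0.020734 = 362.02 × 1.020950 = ¥369.6043
Market ¥376.06 > fair ¥369.6043: forward overpriced → cash-and-carry (buy spot, short the forward).
At maturity, profit = |F_mkt − F*| = |376.06 − 369.6043| = ¥6.46 per share

¥6.46 per share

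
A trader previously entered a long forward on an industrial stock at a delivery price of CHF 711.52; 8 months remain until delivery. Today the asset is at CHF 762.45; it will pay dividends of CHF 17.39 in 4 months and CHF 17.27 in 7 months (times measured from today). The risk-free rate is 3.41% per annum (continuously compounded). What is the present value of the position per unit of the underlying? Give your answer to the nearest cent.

CHF 32.80

PV(remaining dividends) I = 17.39·e^(−0.0341·4/12) + 17.27·e^(−0.0341·7/12) = 34.1233
Current forward F = (S − I)·e^(rT) = (762.45 − 34.1233)·e^(0.0341·8/12) = 728.3267 × 1.022994 = 745.0738
Value (long) = (F − K)·e^(−rT) = (745.0738 − 711.52) × 0.977523 = 32.7996
Value = CHF 32.80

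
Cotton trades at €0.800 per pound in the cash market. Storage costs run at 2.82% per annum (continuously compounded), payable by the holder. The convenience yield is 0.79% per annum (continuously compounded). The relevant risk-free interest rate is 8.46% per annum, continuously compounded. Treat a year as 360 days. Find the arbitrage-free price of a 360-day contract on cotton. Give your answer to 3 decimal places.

€0.888 per pound

Net carry = r + u − y = 0.0846 + 0.0282 − 0.0079 = 0.1049
F = S·e^((r+u−y)T) = 0.800 · e^(0.1049 × 360/360) = 0.800 · e^0.104900
= 0.800 × 1.110600 = €0.888 per pound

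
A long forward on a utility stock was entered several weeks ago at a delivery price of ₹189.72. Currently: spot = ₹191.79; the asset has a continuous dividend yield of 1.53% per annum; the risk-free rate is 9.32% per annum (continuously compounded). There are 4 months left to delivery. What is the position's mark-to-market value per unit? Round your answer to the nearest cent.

₹6.90

Current fair forward for the remaining 4 months: F = S·e^((r − q)·T), (r − q) = 0.0932 − 0.0153 = 0.0779
F = 191.79 · e^(0.0779 × 4/12) = 191.79 × 1.026307 = 196.8354
Value of long forward = (F − K)·e^(−rT) = (196.8354 − 189.72) · e^(−0.0932·4/12)
= 7.1154 × 0.969411 = 6.90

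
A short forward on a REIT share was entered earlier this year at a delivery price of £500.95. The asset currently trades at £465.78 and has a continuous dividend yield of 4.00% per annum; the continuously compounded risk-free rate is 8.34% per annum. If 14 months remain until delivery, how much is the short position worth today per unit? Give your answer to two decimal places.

£9.96

Current fair forward for the remaining 14 months: F = S·e^((r − q)·T), (r − q) = 0.0834 − 0.0400 = 0.0434
F = 465.78 · e^(0.0434 × 14/12) = 465.78 × 1.051937 = 489.9712
Value of long forward = (F − K)·e^(−rT) = (489.9712 − 500.95) · e^(−0.0834·14/12)
= -10.9788 × 0.907284 = -9.96
Short position value = −(long value) = £9.96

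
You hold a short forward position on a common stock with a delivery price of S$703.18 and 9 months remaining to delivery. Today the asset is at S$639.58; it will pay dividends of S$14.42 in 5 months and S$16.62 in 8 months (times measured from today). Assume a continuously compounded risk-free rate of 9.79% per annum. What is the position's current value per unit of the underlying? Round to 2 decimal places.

S$43.23

PV(remaining dividends) I = 14.42·e^(−0.0979·5/12) + 16.62·e^(−0.0979·8/12) = 29.4135
Current forward F = (S − I)·e^(rT) = (639.58 − 29.4135)·e^(0.0979·9/12) = 610.1665 × 1.076188 = 656.6539
Value (long) = (F − K)·e^(−rT) = (656.6539 − 703.18) × 0.929206 = -43.2323
Short position value = −(long value) = S$43.23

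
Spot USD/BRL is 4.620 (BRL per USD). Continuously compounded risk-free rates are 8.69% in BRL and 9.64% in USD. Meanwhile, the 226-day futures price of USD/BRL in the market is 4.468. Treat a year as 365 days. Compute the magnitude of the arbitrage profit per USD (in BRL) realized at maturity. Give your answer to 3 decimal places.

0.125 per USD (in BRL)

Fair futures: F* = S·e^(carry·T), with carry = (r_BRL − r_USD) = 0.0869 − 0.0964 = -0.0095
F* = 4.620 · e^(-0.0095 × 226/365) = 4.620 · e^-0.005882 = 4.620 × 0.994135 = 4.5929
Market 4.468 < fair 4.5929: forward underpriced → reverse cash-and-carry (short spot, go long the forward).
At maturity, profit = |F_mkt − F*| = |4.468 − 4.5929| = 0.125 per USD (in BRL)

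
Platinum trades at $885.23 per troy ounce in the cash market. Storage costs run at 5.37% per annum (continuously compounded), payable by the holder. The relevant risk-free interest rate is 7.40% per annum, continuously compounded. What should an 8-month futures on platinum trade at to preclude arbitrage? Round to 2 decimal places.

Net carry = r + u − y = 0.0740 + 0.0537 − 0.0000 = 0.1277
F = S·e^((r+u−y)T) = 885.23 · e^(0.1277 × 8/12) = 885.23 · e^0.085133
= 885.23 × 1.088862 = $963.89 per troy ounce

$963.89 per troy ounce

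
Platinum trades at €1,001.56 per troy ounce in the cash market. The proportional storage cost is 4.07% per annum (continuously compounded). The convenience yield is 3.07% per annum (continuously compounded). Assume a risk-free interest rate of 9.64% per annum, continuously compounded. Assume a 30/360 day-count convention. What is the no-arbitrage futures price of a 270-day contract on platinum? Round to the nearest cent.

Net carry = r + u − y = 0.0964 + 0.0407 − 0.0307 = 0.1064
F = S·e^((r+u−y)T) = 1001.56 · e^(0.1064 × 270/360) = 1001.56 · e^0.07980000
= 1001.56 × 1.08307043 = €1,084.76 per troy ounce

€1,084.76 per troy ounce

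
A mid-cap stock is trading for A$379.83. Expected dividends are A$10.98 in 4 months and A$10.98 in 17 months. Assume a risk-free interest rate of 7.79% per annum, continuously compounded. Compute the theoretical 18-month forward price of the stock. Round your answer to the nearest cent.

A$403.83

PV(dividends) I = 10.98·e^(−0.0779·4/12) + 10.98·e^(−0.0779·17/12)
I = 10.6986 + 9.8327 = 20.5313
F = (S − I)·e^(rT) = (379.83 − 20.5313) · e^(0.0779·18/12)
= 359.2987 · e^0.116850 = 359.2987 × 1.123951 = A$403.83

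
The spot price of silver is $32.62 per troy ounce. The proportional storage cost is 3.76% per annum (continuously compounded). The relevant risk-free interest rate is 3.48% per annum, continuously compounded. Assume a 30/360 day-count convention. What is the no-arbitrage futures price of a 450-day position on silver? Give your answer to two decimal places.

Net carry = r + u − y = 0.0348 + 0.0376 − 0.0000 = 0.0724
F = S·e^((r+u−y)T) = 32.62 · e^(0.0724 × 450/360) = 32.62 · e^0.090500
= 32.62 × 1.094722 = $35.71 per troy ounce

$35.71 per troy ounce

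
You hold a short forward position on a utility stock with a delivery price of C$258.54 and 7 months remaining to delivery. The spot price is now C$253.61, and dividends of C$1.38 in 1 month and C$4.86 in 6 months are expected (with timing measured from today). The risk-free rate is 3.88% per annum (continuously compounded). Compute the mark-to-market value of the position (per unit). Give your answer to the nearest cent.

PV(remaining dividends) I = 1.38·e^(−0.0388·1/12) + 4.86·e^(−0.0388·6/12) = 6.1422
Current forward F = (S − I)·e^(rT) = (253.61 − 6.1422)·e^(0.0388·7/12) = 247.4678 × 1.022891 = 253.1326
Value (long) = (F − K)·e^(−rT) = (253.1326 − 258.54) × 0.977621 = -5.2864
Short position value = −(long value) = C$5.29

C$5.29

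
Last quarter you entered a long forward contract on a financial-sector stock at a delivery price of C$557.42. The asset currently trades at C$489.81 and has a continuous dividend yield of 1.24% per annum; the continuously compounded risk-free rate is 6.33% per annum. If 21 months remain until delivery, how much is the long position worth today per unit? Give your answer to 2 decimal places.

-C$19.67

Current fair forward for the remaining 21 months: F = S·e^((r − q)·T), (r − q) = 0.0633 − 0.0124 = 0.0509
F = 489.81 · e^(0.0509 × 21/12) = 489.81 × 1.093163 = 535.4422
Value of long forward = (F − K)·e^(−rT) = (535.4422 − 557.42) · e^(−0.0633·21/12)
= -21.9778 × 0.895140 = -19.67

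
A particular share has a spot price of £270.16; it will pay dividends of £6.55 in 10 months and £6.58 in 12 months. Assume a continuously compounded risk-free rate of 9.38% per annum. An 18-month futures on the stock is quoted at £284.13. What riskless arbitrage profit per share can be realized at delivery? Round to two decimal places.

£12.98 per share

PV(dividends) I = 6.55·e^(−0.0938·10/12) + 6.58·e^(−0.0938·12/12) = 12.0484
Fair futures F* = (S − I)·e^(rT) = (270.16 − 12.0484)·e^0.140700 = 258.1116 × 1.151079 = 297.1068
Market £284.13 < fair 297.1068: forward underpriced → reverse cash-and-carry (short the stock, invest proceeds at r, pay the dividends, go long the forward).
Profit at T = |F_mkt − F*| = |284.13 − 297.1068| = £12.98 per share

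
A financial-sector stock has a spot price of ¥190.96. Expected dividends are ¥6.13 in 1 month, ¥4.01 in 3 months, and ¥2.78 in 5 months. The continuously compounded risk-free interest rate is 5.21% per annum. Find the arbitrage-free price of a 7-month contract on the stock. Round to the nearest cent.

PV(dividends) I = 6.13·e^(−0.0521·1/12) + 4.01·e^(−0.0521·3/12) + 2.78·e^(−0.0521·5/12)
I = 6.1034 + 3.9581 + 2.7203 = 12.7818
F = (S − I)·e^(rT) = (190.96 − 12.7818) · e^(0.0521·7/12)
= 178.1782 · e^0.030392 = 178.1782 × 1.030859 = ¥183.68

¥183.68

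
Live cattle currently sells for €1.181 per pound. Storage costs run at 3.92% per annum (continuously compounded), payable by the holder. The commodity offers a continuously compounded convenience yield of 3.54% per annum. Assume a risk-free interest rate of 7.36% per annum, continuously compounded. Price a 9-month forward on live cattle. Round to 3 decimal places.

Net carry = r + u − y = 0.0736 + 0.0392 − 0.0354 = 0.0774
F = S·e^((r+u−y)T) = 1.181 · e^(0.0774 × 9/12) = 1.181 · e^0.058050
= 1.181 × 1.059768 = €1.252 per pound

€1.252 per pound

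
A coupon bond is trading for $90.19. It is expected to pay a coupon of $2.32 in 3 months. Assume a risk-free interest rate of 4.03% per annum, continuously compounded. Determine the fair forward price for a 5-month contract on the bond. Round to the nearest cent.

PV(coupons) I = 2.32·e^(−0.0403·3/12)
I = 2.2967
F = (S − I)·e^(rT) = (90.19 − 2.2967) · e^(0.0403·5/12)
= 87.8933 · e^0.016792 = 87.8933 × 1.016934 = $89.38

$89.38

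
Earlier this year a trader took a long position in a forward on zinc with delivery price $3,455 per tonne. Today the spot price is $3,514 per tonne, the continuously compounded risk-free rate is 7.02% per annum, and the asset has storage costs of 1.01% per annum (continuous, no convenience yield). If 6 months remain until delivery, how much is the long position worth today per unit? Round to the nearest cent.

$195.96 per tonne

Current fair forward for the remaining 6 months: F = S·e^((r + u)·T), (r + u) = 0.0702 + 0.0101 = 0.0803
F = 3514 · e^(0.0803 × 6/12) = 3514 × 1.04096691 = 3657.9577
Value of long forward = (F − K)·e^(−rT) = (3657.9577 − 3455) · e^(−0.0702·6/12)
= 202.9577 × 0.96550886 = 195.96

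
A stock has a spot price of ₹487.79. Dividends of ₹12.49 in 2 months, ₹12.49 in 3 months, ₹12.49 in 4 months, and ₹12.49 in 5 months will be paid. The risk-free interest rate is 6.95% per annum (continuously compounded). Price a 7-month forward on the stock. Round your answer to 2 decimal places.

PV(dividends) I = 12.49·e^(−0.0695·2/12) + 12.49·e^(−0.0695·3/12) + 12.49·e^(−0.0695·4/12) + 12.49·e^(−0.0695·5/12)
I = 12.3462 + 12.2749 + 12.2040 + 12.1335 = 48.9586
F = (S − I)·e^(rT) = (487.79 − 48.9586) · e^(0.0695·7/12)
= 438.8314 · e^0.040542 = 438.8314 × 1.041375 = ₹456.99

₹456.99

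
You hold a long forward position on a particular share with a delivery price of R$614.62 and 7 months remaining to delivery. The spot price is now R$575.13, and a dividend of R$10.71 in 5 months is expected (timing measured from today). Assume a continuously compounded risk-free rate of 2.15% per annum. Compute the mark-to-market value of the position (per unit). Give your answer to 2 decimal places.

-R$42.44

PV(remaining dividends) I = 10.71·e^(−0.0215·5/12) = 10.6145
Current forward F = (S − I)·e^(rT) = (575.13 − 10.6145)·e^(0.0215·7/12) = 564.5155 × 1.012621 = 571.6403
Value (long) = (F − K)·e^(−rT) = (571.6403 − 614.62) × 0.987537 = -42.4440
Value = -R$42.44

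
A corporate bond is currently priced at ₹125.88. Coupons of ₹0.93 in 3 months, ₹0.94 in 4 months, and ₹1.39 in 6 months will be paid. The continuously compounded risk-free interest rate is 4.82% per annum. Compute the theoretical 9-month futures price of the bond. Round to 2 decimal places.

PV(coupons) I = 0.93·e^(−0.0482·3/12) + 0.94·e^(−0.0482·4/12) + 1.39·e^(−0.0482·6/12)
I = 0.9189 + 0.9250 + 1.3569 = 3.2008
F = (S − I)·e^(rT) = (125.88 − 3.2008) · e^(0.0482·9/12)
= 122.6792 · e^0.036150 = 122.6792 × 1.036811 = ₹127.20

₹127.20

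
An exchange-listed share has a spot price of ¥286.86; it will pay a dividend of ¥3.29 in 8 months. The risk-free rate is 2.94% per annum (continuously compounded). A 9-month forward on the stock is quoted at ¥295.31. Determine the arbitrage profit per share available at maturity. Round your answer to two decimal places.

¥5.35 per share

PV(dividends) I = 3.29·e^(−0.0294·8/12) = 3.2261
Fair forward F* = (S − I)·e^(rT) = (286.86 − 3.2261)·e^0.022050 = 283.6339 × 1.022295 = 289.9575
Market ¥295.31 > fair 289.9575: forward overpriced → cash-and-carry (borrow at r, buy the stock and collect the dividends, short the forward).
Profit at T = |F_mkt − F*| = |295.31 − 289.9575| = ¥5.35 per share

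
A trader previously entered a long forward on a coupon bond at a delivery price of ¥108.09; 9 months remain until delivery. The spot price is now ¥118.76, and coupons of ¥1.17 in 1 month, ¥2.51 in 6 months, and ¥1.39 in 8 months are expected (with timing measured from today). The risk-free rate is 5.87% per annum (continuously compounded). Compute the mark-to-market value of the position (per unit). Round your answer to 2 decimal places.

PV(remaining coupons) I = 1.17·e^(−0.0587·1/12) + 2.51·e^(−0.0587·6/12) + 1.39·e^(−0.0587·8/12) = 4.9383
Current forward F = (S − I)·e^(rT) = (118.76 − 4.9383)·e^(0.0587·9/12) = 113.8217 × 1.045008 = 118.9446
Value (long) = (F − K)·e^(−rT) = (118.9446 − 108.09) × 0.956930 = 10.3871
Value = ¥10.39

¥10.39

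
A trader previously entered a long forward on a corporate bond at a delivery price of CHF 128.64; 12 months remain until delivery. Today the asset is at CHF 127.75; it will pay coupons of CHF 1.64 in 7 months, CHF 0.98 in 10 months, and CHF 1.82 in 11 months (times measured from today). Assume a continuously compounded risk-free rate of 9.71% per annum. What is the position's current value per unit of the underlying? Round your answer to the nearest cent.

CHF 6.90

PV(remaining coupons) I = 1.64·e^(−0.0971·7/12) + 0.98·e^(−0.0971·10/12) + 1.82·e^(−0.0971·11/12) = 4.1185
Current forward F = (S − I)·e^(rT) = (127.75 − 4.1185)·e^(0.0971·12/12) = 123.6315 × 1.101971 = 136.2383
Value (long) = (F − K)·e^(−rT) = (136.2383 − 128.64) × 0.907465 = 6.8952
Value = CHF 6.90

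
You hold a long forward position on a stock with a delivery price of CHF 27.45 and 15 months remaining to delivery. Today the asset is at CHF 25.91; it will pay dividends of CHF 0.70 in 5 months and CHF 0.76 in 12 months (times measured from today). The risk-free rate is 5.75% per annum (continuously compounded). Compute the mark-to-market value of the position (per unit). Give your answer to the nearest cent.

-CHF 1.04

PV(remaining dividends) I = 0.70·e^(−0.0575·5/12) + 0.76·e^(−0.0575·12/12) = 1.4010
Current forward F = (S − I)·e^(rT) = (25.91 − 1.4010)·e^(0.0575·15/12) = 24.5090 × 1.074521 = 26.3354
Value (long) = (F − K)·e^(−rT) = (26.3354 − 27.45) × 0.930647 = -1.0373
Value = -CHF 1.04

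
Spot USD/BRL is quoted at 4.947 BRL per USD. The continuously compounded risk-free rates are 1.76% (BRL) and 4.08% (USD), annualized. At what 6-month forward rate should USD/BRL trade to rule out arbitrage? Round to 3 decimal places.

F = S·e^((r_BRL − r_USD)T) = 4.947 · e^((0.0176 − 0.0408) × 6/12)
= 4.947 · e^-0.011600 = 4.947 × 0.988467
F = 4.890 BRL per USD

4.890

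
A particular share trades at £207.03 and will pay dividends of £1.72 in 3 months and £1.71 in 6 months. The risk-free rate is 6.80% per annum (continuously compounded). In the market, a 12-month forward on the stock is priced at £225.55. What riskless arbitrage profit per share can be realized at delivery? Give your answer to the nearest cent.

£7.53 per share

PV(dividends) I = 1.72·e^(−0.0680·3/12) + 1.71·e^(−0.0680·6/12) = 3.3438
Fair forward F* = (S − I)·e^(rT) = (207.03 − 3.3438)·e^0.068000 = 203.6862 × 1.070365 = 218.0186
Market £225.55 > fair 218.0186: forward overpriced → cash-and-carry (borrow at r, buy the stock and collect the dividends, short the forward).
Profit at T = |F_mkt − F*| = |225.55 − 218.0186| = £7.53 per share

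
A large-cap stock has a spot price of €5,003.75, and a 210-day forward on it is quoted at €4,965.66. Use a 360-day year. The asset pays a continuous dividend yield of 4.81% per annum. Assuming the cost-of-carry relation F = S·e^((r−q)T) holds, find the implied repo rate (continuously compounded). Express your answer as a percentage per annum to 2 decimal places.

3.50%

From F = S·e^((r−q)T): (r − q) = ln(F/S)/T
ln(4965.66/5003.75) = ln(0.992388) = -0.007641
(r − q) = -0.007641 / (210/360) = -0.013099
r = ln(F/S)/T + q = -0.013099 + 0.0481 = 0.035001
r = 3.50%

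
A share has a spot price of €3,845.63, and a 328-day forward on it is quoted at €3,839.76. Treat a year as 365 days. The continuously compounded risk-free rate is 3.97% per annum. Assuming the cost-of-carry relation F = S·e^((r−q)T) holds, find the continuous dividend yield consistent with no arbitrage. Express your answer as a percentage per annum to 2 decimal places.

From F = S·e^((r−q)T): (r − q) = ln(F/S)/T
ln(3839.76/3845.63) = ln(0.998474) = -0.001527
(r − q) = -0.001527 / (328/365) = -0.001699
q = r − ln(F/S)/T = 0.0397 + 0.001699 = 0.041399
q = 4.14%

4.14%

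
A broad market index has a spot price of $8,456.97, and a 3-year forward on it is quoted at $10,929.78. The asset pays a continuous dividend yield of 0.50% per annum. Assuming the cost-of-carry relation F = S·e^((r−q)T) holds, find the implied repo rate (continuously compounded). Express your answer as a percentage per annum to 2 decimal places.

From F = S·e^((r−q)T): (r − q) = ln(F/S)/T
ln(10929.78/8456.97) = ln(1.292399) = 0.256500
(r − q) = 0.256500 / (3) = 0.085500
r = ln(F/S)/T + q = 0.085500 + 0.0050 = 0.090500
r = 9.05%

9.05%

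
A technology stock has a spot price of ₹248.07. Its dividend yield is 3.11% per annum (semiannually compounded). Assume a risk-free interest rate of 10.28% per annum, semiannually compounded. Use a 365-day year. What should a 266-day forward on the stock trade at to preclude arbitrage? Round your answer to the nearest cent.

₹260.94

F = S · (1+r/2)^(2T) / (1+q/2)^(2T)
= 248.07 × 1.075790 / 1.022745 = 248.07 × 1.051865
F = ₹260.94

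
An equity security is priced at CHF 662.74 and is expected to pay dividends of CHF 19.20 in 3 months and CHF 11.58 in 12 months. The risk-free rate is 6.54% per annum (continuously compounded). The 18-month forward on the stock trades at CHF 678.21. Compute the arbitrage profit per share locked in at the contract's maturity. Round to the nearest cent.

CHF 20.04 per share

PV(dividends) I = 19.20·e^(−0.0654·3/12) + 11.58·e^(−0.0654·12/12) = 29.7355
Fair forward F* = (S − I)·e^(rT) = (662.74 − 29.7355)·e^0.098100 = 633.0045 × 1.103073 = 698.2502
Market CHF 678.21 < fair 698.2502: forward underpriced → reverse cash-and-carry (short the stock, invest proceeds at r, pay the dividends, go long the forward).
Profit at T = |F_mkt − F*| = |678.21 − 698.2502| = CHF 20.04 per share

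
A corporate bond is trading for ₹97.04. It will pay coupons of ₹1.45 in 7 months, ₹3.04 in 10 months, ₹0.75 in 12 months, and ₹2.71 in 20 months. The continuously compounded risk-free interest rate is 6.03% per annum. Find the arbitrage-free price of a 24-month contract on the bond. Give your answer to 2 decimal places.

₹101.08

PV(coupons) I = 1.45·e^(−0.0603·7/12) + 3.04·e^(−0.0603·10/12) + 0.75·e^(−0.0603·12/12) + 2.71·e^(−0.0603·20/12)
I = 1.3999 + 2.8910 + 0.7061 + 2.4509 = 7.4479
F = (S − I)·e^(rT) = (97.04 − 7.4479) · e^(0.0603·24/12)
= 89.5921 · e^0.120600 = 89.5921 × 1.128174 = ₹101.08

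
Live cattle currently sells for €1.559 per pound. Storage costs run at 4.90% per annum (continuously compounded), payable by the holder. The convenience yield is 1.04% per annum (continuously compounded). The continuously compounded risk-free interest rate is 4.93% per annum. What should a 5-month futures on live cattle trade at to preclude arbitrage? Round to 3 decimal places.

€1.617 per pound

Net carry = r + u − y = 0.0493 + 0.0490 − 0.0104 = 0.0879
F = S·e^((r+u−y)T) = 1.559 · e^(0.0879 × 5/12) = 1.559 · e^0.036625
= 1.559 × 1.037304 = €1.617 per pound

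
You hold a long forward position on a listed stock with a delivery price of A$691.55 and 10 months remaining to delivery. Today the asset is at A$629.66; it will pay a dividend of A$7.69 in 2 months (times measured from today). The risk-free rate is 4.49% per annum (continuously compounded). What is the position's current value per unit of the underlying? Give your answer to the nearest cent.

PV(remaining dividends) I = 7.69·e^(−0.0449·2/12) = 7.6327
Current forward F = (S − I)·e^(rT) = (629.66 − 7.6327)·e^(0.0449·10/12) = 622.0273 × 1.038125 = 645.7421
Value (long) = (F − K)·e^(−rT) = (645.7421 − 691.55) × 0.963275 = -44.1256
Value = -A$44.13

-A$44.13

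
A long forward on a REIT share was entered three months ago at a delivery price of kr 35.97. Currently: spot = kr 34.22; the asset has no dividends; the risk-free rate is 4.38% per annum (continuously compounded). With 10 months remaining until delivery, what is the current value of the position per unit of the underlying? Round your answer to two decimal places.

Current fair forward for the remaining 10 months: F = S·e^(r·T), r = 0.0438
F = 34.22 · e^(0.0438 × 10/12) = 34.22 × 1.037174 = 35.4921
Value of long forward = (F − K)·e^(−rT) = (35.4921 − 35.97) · e^(−0.0438·10/12)
= -0.4779 × 0.964158 = -0.46

-kr 0.46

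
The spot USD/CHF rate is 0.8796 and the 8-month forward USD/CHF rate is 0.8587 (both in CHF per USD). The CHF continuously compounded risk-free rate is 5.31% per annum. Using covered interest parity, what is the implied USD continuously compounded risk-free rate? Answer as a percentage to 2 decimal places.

F = S·e^((r_CHF − r_USD)T) ⇒ r_USD = r_CHF − ln(F/S)/T
ln(0.8587/0.8796) = -0.024048; /(8/12) = -0.036072
r_USD = 0.0531 + 0.036072 = 0.089172
r_USD = 8.92%

8.92%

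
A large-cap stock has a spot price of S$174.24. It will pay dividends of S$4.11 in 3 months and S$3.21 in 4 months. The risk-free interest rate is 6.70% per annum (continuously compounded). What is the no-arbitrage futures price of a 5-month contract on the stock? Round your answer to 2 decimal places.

S$171.79

PV(dividends) I = 4.11·e^(−0.0670·3/12) + 3.21·e^(−0.0670·4/12)
I = 4.0417 + 3.1391 = 7.1808
F = (S − I)·e^(rT) = (174.24 − 7.1808) · e^(0.0670·5/12)
= 167.0592 · e^0.027917 = 167.0592 × 1.028310 = S$171.79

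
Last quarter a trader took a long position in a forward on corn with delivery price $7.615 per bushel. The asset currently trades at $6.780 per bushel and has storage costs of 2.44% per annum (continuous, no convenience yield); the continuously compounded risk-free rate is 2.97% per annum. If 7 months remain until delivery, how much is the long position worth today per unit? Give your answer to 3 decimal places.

-$0.607 per bushel

Current fair forward for the remaining 7 months: F = S·e^((r + u)·T), (r + u) = 0.0297 + 0.0244 = 0.0541
F = 6.780 · e^(0.0541 × 7/12) = 6.780 × 1.032062 = 6.9974
Value of long forward = (F − K)·e^(−rT) = (6.9974 − 7.615) · e^(−0.0297·7/12)
= -0.6176 × 0.982824 = -0.607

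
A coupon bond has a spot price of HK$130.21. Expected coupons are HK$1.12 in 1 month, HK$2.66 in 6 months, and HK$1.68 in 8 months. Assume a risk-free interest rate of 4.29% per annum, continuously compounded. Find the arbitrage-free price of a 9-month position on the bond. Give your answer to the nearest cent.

PV(coupons) I = 1.12·e^(−0.0429·1/12) + 2.66·e^(−0.0429·6/12) + 1.68·e^(−0.0429·8/12)
I = 1.1160 + 2.6036 + 1.6326 = 5.3522
F = (S − I)·e^(rT) = (130.21 − 5.3522) · e^(0.0429·9/12)
= 124.8578 · e^0.032175 = 124.8578 × 1.032698 = HK$128.94

HK$128.94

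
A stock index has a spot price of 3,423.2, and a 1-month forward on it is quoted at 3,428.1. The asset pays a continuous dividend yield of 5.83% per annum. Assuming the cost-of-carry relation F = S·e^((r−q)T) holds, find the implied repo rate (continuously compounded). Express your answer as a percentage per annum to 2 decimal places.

From F = S·e^((r−q)T): (r − q) = ln(F/S)/T
ln(3428.1/3423.2) = ln(1.001431) = 0.001430
(r − q) = 0.001430 / (1/12) = 0.017160
r = ln(F/S)/T + q = 0.017160 + 0.0583 = 0.075460
r = 7.55%

7.55%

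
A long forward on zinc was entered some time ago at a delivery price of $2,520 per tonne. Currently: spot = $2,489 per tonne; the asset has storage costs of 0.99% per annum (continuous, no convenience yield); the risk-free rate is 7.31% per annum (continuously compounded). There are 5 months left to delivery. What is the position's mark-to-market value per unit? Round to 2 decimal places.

Current fair forward for the remaining 5 months: F = S·e^((r + u)·T), (r + u) = 0.0731 + 0.0099 = 0.0830
F = 2489 · e^(0.0830 × 5/12) = 2489 × 1.03518829 = 2576.5837
Value of long forward = (F − K)·e^(−rT) = (2576.5837 − 2520) · e^(−0.0731·5/12)
= 56.5837 × 0.97000085 = 54.89

$54.89 per tonne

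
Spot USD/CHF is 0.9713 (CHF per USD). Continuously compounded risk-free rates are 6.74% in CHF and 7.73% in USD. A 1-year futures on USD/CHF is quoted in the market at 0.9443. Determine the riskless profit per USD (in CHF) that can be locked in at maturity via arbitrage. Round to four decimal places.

Fair futures: F* = S·e^(carry·T), with carry = (r_CHF − r_USD) = 0.0674 − 0.0773 = -0.0099
F* = 0.9713 · e^(-0.0099 × 1) = 0.9713 · e^-0.009900 = 0.9713 × 0.990149 = 0.9617
Market 0.9443 < fair 0.9617: forward underpriced → reverse cash-and-carry (short spot, go long the forward).
At maturity, profit = |F_mkt − F*| = |0.9443 − 0.9617| = 0.0174 per USD (in CHF)

0.0174 per USD (in CHF)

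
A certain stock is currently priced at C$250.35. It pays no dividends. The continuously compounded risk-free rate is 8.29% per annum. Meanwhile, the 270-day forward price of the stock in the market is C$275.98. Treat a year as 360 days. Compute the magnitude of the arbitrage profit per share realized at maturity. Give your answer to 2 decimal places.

C$9.57 per share

Fair forward: F* = S·e^(carry·T), with carry = r = 0.0829
F* = 250.35 · e^(0.0829 × 270/360) = 250.35 · e^0.062175 = 250.35 × 1.064149 = C$266.4097
Market C$275.98 > fair C$266.4097: forward overpriced → cash-and-carry (buy spot, short the forward).
At maturity, profit = |F_mkt − F*| = |275.98 − 266.4097| = C$9.57 per share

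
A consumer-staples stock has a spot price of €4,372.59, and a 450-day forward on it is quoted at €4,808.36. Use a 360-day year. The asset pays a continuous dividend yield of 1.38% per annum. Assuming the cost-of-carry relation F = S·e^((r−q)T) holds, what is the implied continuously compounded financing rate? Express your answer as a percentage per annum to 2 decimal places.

8.98%

From F = S·e^((r−q)T): (r − q) = ln(F/S)/T
ln(4808.36/4372.59) = ln(1.099659) = 0.095000
(r − q) = 0.095000 / (450/360) = 0.076000
r = ln(F/S)/T + q = 0.076000 + 0.0138 = 0.089800
r = 8.98%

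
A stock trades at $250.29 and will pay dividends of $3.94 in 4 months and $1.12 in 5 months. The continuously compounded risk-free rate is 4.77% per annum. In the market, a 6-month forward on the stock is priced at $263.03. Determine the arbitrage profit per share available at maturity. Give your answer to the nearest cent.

$11.79 per share

PV(dividends) I = 3.94·e^(−0.0477·4/12) + 1.12·e^(−0.0477·5/12) = 4.9758
Fair forward F* = (S − I)·e^(rT) = (250.29 − 4.9758)·e^0.023850 = 245.3142 × 1.024137 = 251.2353
Market $263.03 > fair 251.2353: forward overpriced → cash-and-carry (borrow at r, buy the stock and collect the dividends, short the forward).
Profit at T = |F_mkt − F*| = |263.03 − 251.2353| = $11.79 per share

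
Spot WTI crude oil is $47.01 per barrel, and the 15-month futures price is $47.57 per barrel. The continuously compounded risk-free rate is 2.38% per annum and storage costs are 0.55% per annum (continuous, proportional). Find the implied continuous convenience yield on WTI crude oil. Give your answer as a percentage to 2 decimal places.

1.98%

F = S·e^((r+u−y)T) ⇒ (r+u−y) = ln(F/S)/T
ln(47.57/47.01) = 0.011842; /T ⇒ 0.009474
y = r + u − ln(F/S)/T = 0.0238 + 0.0055 − 0.009474 = 0.019826
y = 1.98%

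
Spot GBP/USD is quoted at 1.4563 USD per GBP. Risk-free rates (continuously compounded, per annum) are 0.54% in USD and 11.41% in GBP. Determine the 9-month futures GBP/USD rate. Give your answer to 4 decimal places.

1.3423

F = S·e^((r_USD − r_GBP)T) = 1.4563 · e^((0.0054 − 0.1141) × 9/12)
= 1.4563 · e^-0.081525 = 1.4563 × 0.921710
F = 1.3423 USD per GBP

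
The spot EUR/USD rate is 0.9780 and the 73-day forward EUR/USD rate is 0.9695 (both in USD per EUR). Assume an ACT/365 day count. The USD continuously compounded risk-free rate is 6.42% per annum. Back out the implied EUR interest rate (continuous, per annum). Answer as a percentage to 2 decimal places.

10.78%

F = S·e^((r_USD − r_EUR)T) ⇒ r_EUR = r_USD − ln(F/S)/T
ln(0.9695/0.9780) = -0.008729; /(73/365) = -0.043645
r_EUR = 0.0642 + 0.043645 = 0.107845
r_EUR = 10.78%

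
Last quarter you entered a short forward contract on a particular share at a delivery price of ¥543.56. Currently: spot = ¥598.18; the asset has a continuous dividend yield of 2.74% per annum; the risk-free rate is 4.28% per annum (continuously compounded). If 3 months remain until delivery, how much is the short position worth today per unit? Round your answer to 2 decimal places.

Current fair forward for the remaining 3 months: F = S·e^((r − q)·T), (r − q) = 0.0428 − 0.0274 = 0.0154
F = 598.18 · e^(0.0154 × 3/12) = 598.18 × 1.003857 = 600.4872
Value of long forward = (F − K)·e^(−rT) = (600.4872 − 543.56) · e^(−0.0428·3/12)
= 56.9272 × 0.989357 = 56.32
Short position value = −(long value) = -¥56.32

-¥56.32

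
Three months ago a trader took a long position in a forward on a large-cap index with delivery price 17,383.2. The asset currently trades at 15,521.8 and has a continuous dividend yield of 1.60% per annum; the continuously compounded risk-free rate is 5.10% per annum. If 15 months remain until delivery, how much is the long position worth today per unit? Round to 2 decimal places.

Current fair forward for the remaining 15 months: F = S·e^((r − q)·T), (r − q) = 0.0510 − 0.0160 = 0.0350
F = 15521.8 · e^(0.0350 × 15/12) = 15521.8 × 1.04472114 = 16215.9526
Value of long forward = (F − K)·e^(−rT) = (16215.9526 − 17383.2) · e^(−0.0510·15/12)
= -1167.2474 × 0.93823953 = -1095.16

-1095.16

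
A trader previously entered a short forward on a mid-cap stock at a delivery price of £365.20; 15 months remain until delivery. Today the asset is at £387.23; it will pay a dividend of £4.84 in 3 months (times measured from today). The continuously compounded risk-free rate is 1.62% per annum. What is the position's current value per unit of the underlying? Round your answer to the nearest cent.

PV(remaining dividends) I = 4.84·e^(−0.0162·3/12) = 4.8204
Current forward F = (S − I)·e^(rT) = (387.23 − 4.8204)·e^(0.0162·15/12) = 382.4096 × 1.020456 = 390.2322
Value (long) = (F − K)·e^(−rT) = (390.2322 − 365.20) × 0.979954 = 24.5304
Short position value = −(long value) = -£24.53

-£24.53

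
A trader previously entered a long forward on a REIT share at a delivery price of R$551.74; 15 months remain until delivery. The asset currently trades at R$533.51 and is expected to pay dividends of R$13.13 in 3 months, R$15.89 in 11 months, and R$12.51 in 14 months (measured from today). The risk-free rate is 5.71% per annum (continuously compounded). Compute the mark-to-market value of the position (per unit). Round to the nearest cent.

PV(remaining dividends) I = 13.13·e^(−0.0571·3/12) + 15.89·e^(−0.0571·11/12) + 12.51·e^(−0.0571·14/12) = 39.7274
Current forward F = (S − I)·e^(rT) = (533.51 − 39.7274)·e^(0.0571·15/12) = 493.7826 × 1.073984 = 530.3146
Value (long) = (F − K)·e^(−rT) = (530.3146 − 551.74) × 0.931113 = -19.9495
Value = -R$19.95

-R$19.95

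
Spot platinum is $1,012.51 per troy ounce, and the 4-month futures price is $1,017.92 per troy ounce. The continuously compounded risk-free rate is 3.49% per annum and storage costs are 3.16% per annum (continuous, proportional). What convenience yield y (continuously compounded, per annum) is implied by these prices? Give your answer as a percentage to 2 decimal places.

5.05%

F = S·e^((r+u−y)T) ⇒ (r+u−y) = ln(F/S)/T
ln(1017.92/1012.51) = 0.005329; /T ⇒ 0.015987
y = r + u − ln(F/S)/T = 0.0349 + 0.0316 − 0.015987 = 0.050513
y = 5.05%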